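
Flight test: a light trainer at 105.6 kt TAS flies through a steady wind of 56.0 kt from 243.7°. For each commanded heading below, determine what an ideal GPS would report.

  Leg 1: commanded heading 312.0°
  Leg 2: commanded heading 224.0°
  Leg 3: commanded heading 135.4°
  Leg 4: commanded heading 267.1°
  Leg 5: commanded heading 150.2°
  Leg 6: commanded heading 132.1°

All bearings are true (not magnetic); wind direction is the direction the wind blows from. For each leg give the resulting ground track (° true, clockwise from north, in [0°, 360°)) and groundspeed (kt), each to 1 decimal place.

Leg 1: heading 312.0°; drift +31.5° → track 343.5°, groundspeed 99.6 kt
Leg 2: heading 224.0°; drift -19.6° → track 204.4°, groundspeed 56.1 kt
Leg 3: heading 135.4°; drift -23.3° → track 112.1°, groundspeed 134.2 kt
Leg 4: heading 267.1°; drift +22.3° → track 289.4°, groundspeed 58.6 kt
Leg 5: heading 150.2°; drift -27.1° → track 123.1°, groundspeed 122.5 kt
Leg 6: heading 132.1°; drift -22.4° → track 109.7°, groundspeed 136.5 kt

Leg 1: track=343.5°, groundspeed=99.6 kt
Leg 2: track=204.4°, groundspeed=56.1 kt
Leg 3: track=112.1°, groundspeed=134.2 kt
Leg 4: track=289.4°, groundspeed=58.6 kt
Leg 5: track=123.1°, groundspeed=122.5 kt
Leg 6: track=109.7°, groundspeed=136.5 kt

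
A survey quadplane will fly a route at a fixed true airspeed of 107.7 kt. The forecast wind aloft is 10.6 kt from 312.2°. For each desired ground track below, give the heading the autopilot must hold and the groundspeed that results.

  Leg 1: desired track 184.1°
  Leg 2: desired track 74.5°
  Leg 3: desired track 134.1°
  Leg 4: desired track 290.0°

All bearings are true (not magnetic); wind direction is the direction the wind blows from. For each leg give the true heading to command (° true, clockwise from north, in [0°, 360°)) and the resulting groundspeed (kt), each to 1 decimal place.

Leg 1: desired track 184.1°; wind correction +4.4° → command heading 188.5°, groundspeed 113.9 kt
Leg 2: desired track 74.5°; wind correction -4.8° → command heading 69.7°, groundspeed 113.0 kt
Leg 3: desired track 134.1°; wind correction +0.2° → command heading 134.3°, groundspeed 118.3 kt
Leg 4: desired track 290.0°; wind correction +2.1° → command heading 292.1°, groundspeed 97.8 kt

Leg 1: heading=188.5°, groundspeed=113.9 kt
Leg 2: heading=69.7°, groundspeed=113.0 kt
Leg 3: heading=134.3°, groundspeed=118.3 kt
Leg 4: heading=292.1°, groundspeed=97.8 kt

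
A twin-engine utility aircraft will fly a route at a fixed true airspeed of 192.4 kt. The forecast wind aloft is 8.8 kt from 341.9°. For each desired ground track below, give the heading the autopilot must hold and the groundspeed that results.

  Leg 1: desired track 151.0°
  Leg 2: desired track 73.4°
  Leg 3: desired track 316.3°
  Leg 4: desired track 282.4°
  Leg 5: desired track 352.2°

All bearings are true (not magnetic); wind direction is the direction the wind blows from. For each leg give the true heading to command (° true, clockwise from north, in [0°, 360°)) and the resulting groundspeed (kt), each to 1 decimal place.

Leg 1: heading=150.5°, groundspeed=201.0 kt
Leg 2: heading=70.8°, groundspeed=192.4 kt
Leg 3: heading=317.4°, groundspeed=184.4 kt
Leg 4: heading=284.7°, groundspeed=187.8 kt
Leg 5: heading=351.7°, groundspeed=183.7 kt

Leg 1: desired track 151.0°; wind correction -0.5° → command heading 150.5°, groundspeed 201.0 kt
Leg 2: desired track 73.4°; wind correction -2.6° → command heading 70.8°, groundspeed 192.4 kt
Leg 3: desired track 316.3°; wind correction +1.1° → command heading 317.4°, groundspeed 184.4 kt
Leg 4: desired track 282.4°; wind correction +2.3° → command heading 284.7°, groundspeed 187.8 kt
Leg 5: desired track 352.2°; wind correction -0.5° → command heading 351.7°, groundspeed 183.7 kt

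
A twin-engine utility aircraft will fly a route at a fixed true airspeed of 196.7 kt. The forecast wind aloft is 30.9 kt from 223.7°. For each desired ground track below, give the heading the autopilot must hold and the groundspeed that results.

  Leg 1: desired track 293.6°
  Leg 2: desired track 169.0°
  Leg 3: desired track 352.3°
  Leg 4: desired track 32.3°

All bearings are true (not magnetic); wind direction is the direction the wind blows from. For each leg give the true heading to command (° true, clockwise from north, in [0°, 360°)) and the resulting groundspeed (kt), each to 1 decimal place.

Leg 1: desired track 293.6°; wind correction -8.5° → command heading 285.1°, groundspeed 183.9 kt
Leg 2: desired track 169.0°; wind correction +7.4° → command heading 176.4°, groundspeed 177.2 kt
Leg 3: desired track 352.3°; wind correction -7.1° → command heading 345.2°, groundspeed 214.5 kt
Leg 4: desired track 32.3°; wind correction -1.8° → command heading 30.5°, groundspeed 226.9 kt

Leg 1: heading=285.1°, groundspeed=183.9 kt
Leg 2: heading=176.4°, groundspeed=177.2 kt
Leg 3: heading=345.2°, groundspeed=214.5 kt
Leg 4: heading=30.5°, groundspeed=226.9 kt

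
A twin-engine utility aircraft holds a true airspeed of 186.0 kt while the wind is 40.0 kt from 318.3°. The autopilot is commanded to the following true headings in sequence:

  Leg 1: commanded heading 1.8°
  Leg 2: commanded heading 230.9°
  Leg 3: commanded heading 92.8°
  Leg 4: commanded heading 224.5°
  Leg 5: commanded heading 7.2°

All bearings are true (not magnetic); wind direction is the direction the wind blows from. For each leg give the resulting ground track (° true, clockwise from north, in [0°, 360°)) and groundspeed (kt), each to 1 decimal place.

Leg 1: heading 1.8°; drift +9.9° → track 11.7°, groundspeed 159.4 kt
Leg 2: heading 230.9°; drift -12.2° → track 218.7°, groundspeed 188.5 kt
Leg 3: heading 92.8°; drift +7.6° → track 100.4°, groundspeed 215.9 kt
Leg 4: heading 224.5°; drift -11.9° → track 212.6°, groundspeed 192.8 kt
Leg 5: heading 7.2°; drift +10.7° → track 17.9°, groundspeed 162.5 kt

Leg 1: track=11.7°, groundspeed=159.4 kt
Leg 2: track=218.7°, groundspeed=188.5 kt
Leg 3: track=100.4°, groundspeed=215.9 kt
Leg 4: track=212.6°, groundspeed=192.8 kt
Leg 5: track=17.9°, groundspeed=162.5 kt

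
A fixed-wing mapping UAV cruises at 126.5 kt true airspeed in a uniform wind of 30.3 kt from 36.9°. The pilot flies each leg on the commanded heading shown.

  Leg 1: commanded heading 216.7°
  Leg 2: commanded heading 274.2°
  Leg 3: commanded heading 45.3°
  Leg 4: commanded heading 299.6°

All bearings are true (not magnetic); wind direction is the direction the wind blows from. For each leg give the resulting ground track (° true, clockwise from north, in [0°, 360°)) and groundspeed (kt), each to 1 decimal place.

Leg 1: heading 216.7°; drift +0.0° → track 216.7°, groundspeed 156.8 kt
Leg 2: heading 274.2°; drift -10.1° → track 264.1°, groundspeed 145.1 kt
Leg 3: heading 45.3°; drift +2.6° → track 47.9°, groundspeed 96.6 kt
Leg 4: heading 299.6°; drift -13.0° → track 286.6°, groundspeed 133.8 kt

Leg 1: track=216.7°, groundspeed=156.8 kt
Leg 2: track=264.1°, groundspeed=145.1 kt
Leg 3: track=47.9°, groundspeed=96.6 kt
Leg 4: track=286.6°, groundspeed=133.8 kt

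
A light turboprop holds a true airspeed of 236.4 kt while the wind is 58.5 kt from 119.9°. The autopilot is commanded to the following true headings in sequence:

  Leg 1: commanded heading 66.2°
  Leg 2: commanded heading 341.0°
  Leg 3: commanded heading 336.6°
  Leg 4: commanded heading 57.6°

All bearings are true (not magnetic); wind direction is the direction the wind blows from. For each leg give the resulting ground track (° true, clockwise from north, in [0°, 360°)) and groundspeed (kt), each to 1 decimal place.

Leg 1: track=53.0°, groundspeed=207.2 kt
Leg 2: track=333.2°, groundspeed=283.1 kt
Leg 3: track=329.6°, groundspeed=285.5 kt
Leg 4: track=43.7°, groundspeed=215.5 kt

Leg 1: heading 66.2°; drift -13.2° → track 53.0°, groundspeed 207.2 kt
Leg 2: heading 341.0°; drift -7.8° → track 333.2°, groundspeed 283.1 kt
Leg 3: heading 336.6°; drift -7.0° → track 329.6°, groundspeed 285.5 kt
Leg 4: heading 57.6°; drift -13.9° → track 43.7°, groundspeed 215.5 kt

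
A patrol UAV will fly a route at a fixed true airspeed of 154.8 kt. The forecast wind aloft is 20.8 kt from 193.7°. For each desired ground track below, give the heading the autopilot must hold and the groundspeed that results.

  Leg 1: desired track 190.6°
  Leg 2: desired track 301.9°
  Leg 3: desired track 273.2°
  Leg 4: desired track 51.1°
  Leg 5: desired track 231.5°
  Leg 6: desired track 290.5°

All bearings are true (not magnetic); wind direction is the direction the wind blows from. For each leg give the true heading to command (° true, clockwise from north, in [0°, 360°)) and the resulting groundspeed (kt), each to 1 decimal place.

Leg 1: desired track 190.6°; wind correction +0.4° → command heading 191.0°, groundspeed 134.0 kt
Leg 2: desired track 301.9°; wind correction -7.3° → command heading 294.6°, groundspeed 160.0 kt
Leg 3: desired track 273.2°; wind correction -7.6° → command heading 265.6°, groundspeed 149.7 kt
Leg 4: desired track 51.1°; wind correction +4.7° → command heading 55.8°, groundspeed 170.8 kt
Leg 5: desired track 231.5°; wind correction -4.7° → command heading 226.8°, groundspeed 137.8 kt
Leg 6: desired track 290.5°; wind correction -7.7° → command heading 282.8°, groundspeed 155.9 kt

Leg 1: heading=191.0°, groundspeed=134.0 kt
Leg 2: heading=294.6°, groundspeed=160.0 kt
Leg 3: heading=265.6°, groundspeed=149.7 kt
Leg 4: heading=55.8°, groundspeed=170.8 kt
Leg 5: heading=226.8°, groundspeed=137.8 kt
Leg 6: heading=282.8°, groundspeed=155.9 kt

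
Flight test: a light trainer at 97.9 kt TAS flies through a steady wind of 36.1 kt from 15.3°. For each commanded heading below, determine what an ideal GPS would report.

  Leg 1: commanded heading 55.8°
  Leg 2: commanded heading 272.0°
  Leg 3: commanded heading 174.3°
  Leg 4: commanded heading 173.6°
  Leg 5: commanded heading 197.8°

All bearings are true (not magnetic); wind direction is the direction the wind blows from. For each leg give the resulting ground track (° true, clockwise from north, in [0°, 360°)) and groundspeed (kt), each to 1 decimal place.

Leg 1: track=74.2°, groundspeed=74.2 kt
Leg 2: track=253.7°, groundspeed=111.9 kt
Leg 3: track=179.9°, groundspeed=132.2 kt
Leg 4: track=179.4°, groundspeed=132.1 kt
Leg 5: track=197.1°, groundspeed=134.0 kt

Leg 1: heading 55.8°; drift +18.4° → track 74.2°, groundspeed 74.2 kt
Leg 2: heading 272.0°; drift -18.3° → track 253.7°, groundspeed 111.9 kt
Leg 3: heading 174.3°; drift +5.6° → track 179.9°, groundspeed 132.2 kt
Leg 4: heading 173.6°; drift +5.8° → track 179.4°, groundspeed 132.1 kt
Leg 5: heading 197.8°; drift -0.7° → track 197.1°, groundspeed 134.0 kt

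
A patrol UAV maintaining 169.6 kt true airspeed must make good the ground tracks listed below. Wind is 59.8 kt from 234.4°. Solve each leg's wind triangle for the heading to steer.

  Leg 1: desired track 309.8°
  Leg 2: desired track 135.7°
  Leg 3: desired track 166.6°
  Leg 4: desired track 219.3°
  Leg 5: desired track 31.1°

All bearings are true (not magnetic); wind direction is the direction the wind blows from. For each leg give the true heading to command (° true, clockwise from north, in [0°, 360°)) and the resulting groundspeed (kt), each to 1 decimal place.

Leg 1: heading=289.8°, groundspeed=144.3 kt
Leg 2: heading=156.1°, groundspeed=168.0 kt
Leg 3: heading=185.7°, groundspeed=137.7 kt
Leg 4: heading=224.6°, groundspeed=111.1 kt
Leg 5: heading=23.1°, groundspeed=222.9 kt

Leg 1: desired track 309.8°; wind correction -20.0° → command heading 289.8°, groundspeed 144.3 kt
Leg 2: desired track 135.7°; wind correction +20.4° → command heading 156.1°, groundspeed 168.0 kt
Leg 3: desired track 166.6°; wind correction +19.1° → command heading 185.7°, groundspeed 137.7 kt
Leg 4: desired track 219.3°; wind correction +5.3° → command heading 224.6°, groundspeed 111.1 kt
Leg 5: desired track 31.1°; wind correction -8.0° → command heading 23.1°, groundspeed 222.9 kt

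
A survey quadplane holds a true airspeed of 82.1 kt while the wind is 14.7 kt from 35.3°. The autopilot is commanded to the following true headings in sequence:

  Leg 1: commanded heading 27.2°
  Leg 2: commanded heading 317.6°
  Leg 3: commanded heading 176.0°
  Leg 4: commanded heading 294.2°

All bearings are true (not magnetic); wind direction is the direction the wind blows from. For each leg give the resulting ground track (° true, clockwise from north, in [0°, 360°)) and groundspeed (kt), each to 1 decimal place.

Leg 1: track=25.4°, groundspeed=67.6 kt
Leg 2: track=307.3°, groundspeed=80.3 kt
Leg 3: track=181.7°, groundspeed=93.9 kt
Leg 4: track=284.6°, groundspeed=86.1 kt

Leg 1: heading 27.2°; drift -1.8° → track 25.4°, groundspeed 67.6 kt
Leg 2: heading 317.6°; drift -10.3° → track 307.3°, groundspeed 80.3 kt
Leg 3: heading 176.0°; drift +5.7° → track 181.7°, groundspeed 93.9 kt
Leg 4: heading 294.2°; drift -9.6° → track 284.6°, groundspeed 86.1 kt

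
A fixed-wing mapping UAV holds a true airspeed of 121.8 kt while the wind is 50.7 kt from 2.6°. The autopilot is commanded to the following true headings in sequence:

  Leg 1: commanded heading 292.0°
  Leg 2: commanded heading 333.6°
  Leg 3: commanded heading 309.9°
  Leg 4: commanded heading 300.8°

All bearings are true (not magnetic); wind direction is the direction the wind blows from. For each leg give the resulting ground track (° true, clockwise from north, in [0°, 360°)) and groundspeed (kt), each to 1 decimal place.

Leg 1: track=267.5°, groundspeed=115.3 kt
Leg 2: track=316.0°, groundspeed=81.3 kt
Leg 3: track=286.0°, groundspeed=99.6 kt
Leg 4: track=276.3°, groundspeed=107.6 kt

Leg 1: heading 292.0°; drift -24.5° → track 267.5°, groundspeed 115.3 kt
Leg 2: heading 333.6°; drift -17.6° → track 316.0°, groundspeed 81.3 kt
Leg 3: heading 309.9°; drift -23.9° → track 286.0°, groundspeed 99.6 kt
Leg 4: heading 300.8°; drift -24.5° → track 276.3°, groundspeed 107.6 kt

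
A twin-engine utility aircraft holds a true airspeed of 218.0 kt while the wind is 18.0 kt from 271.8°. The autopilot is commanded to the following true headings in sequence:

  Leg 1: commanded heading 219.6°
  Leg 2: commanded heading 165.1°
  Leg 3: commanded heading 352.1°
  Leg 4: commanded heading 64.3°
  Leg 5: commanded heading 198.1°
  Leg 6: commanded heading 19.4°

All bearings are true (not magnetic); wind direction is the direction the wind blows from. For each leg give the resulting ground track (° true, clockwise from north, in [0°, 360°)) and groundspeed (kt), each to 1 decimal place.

Leg 1: track=215.7°, groundspeed=207.5 kt
Leg 2: track=160.7°, groundspeed=223.8 kt
Leg 3: track=356.8°, groundspeed=215.7 kt
Leg 4: track=66.3°, groundspeed=234.1 kt
Leg 5: track=193.5°, groundspeed=213.6 kt
Leg 6: track=23.8°, groundspeed=224.1 kt

Leg 1: heading 219.6°; drift -3.9° → track 215.7°, groundspeed 207.5 kt
Leg 2: heading 165.1°; drift -4.4° → track 160.7°, groundspeed 223.8 kt
Leg 3: heading 352.1°; drift +4.7° → track 356.8°, groundspeed 215.7 kt
Leg 4: heading 64.3°; drift +2.0° → track 66.3°, groundspeed 234.1 kt
Leg 5: heading 198.1°; drift -4.6° → track 193.5°, groundspeed 213.6 kt
Leg 6: heading 19.4°; drift +4.4° → track 23.8°, groundspeed 224.1 kt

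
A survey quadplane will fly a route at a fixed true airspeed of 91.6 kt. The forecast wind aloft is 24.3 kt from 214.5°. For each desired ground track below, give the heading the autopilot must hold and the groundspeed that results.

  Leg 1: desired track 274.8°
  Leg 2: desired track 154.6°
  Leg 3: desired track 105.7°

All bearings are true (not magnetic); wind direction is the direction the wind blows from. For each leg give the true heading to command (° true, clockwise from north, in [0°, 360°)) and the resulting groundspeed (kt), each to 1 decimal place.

Leg 1: desired track 274.8°; wind correction -13.3° → command heading 261.5°, groundspeed 77.1 kt
Leg 2: desired track 154.6°; wind correction +13.3° → command heading 167.9°, groundspeed 77.0 kt
Leg 3: desired track 105.7°; wind correction +14.5° → command heading 120.2°, groundspeed 96.5 kt

Leg 1: heading=261.5°, groundspeed=77.1 kt
Leg 2: heading=167.9°, groundspeed=77.0 kt
Leg 3: heading=120.2°, groundspeed=96.5 kt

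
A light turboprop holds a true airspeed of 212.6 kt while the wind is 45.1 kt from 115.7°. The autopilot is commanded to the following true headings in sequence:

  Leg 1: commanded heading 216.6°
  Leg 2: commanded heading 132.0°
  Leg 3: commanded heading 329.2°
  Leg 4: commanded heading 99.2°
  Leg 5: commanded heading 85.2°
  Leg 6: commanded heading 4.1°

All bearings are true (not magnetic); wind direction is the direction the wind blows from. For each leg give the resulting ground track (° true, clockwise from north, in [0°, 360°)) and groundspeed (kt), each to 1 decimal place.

Leg 1: track=227.9°, groundspeed=225.5 kt
Leg 2: track=136.3°, groundspeed=169.8 kt
Leg 3: track=323.5°, groundspeed=251.4 kt
Leg 4: track=94.9°, groundspeed=169.8 kt
Leg 5: track=77.7°, groundspeed=175.2 kt
Leg 6: track=353.7°, groundspeed=233.0 kt

Leg 1: heading 216.6°; drift +11.3° → track 227.9°, groundspeed 225.5 kt
Leg 2: heading 132.0°; drift +4.3° → track 136.3°, groundspeed 169.8 kt
Leg 3: heading 329.2°; drift -5.7° → track 323.5°, groundspeed 251.4 kt
Leg 4: heading 99.2°; drift -4.3° → track 94.9°, groundspeed 169.8 kt
Leg 5: heading 85.2°; drift -7.5° → track 77.7°, groundspeed 175.2 kt
Leg 6: heading 4.1°; drift -10.4° → track 353.7°, groundspeed 233.0 kt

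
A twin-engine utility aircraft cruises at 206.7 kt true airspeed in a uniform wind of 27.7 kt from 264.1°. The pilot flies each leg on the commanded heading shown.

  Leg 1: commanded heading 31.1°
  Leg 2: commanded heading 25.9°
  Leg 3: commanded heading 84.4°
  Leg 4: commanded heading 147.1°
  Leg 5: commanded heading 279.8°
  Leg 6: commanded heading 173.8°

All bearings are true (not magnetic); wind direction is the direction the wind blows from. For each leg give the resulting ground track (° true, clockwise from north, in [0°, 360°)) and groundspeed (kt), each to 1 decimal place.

Leg 1: heading 31.1°; drift +5.7° → track 36.8°, groundspeed 224.5 kt
Leg 2: heading 25.9°; drift +6.1° → track 32.0°, groundspeed 222.5 kt
Leg 3: heading 84.4°; drift +0.0° → track 84.4°, groundspeed 234.4 kt
Leg 4: heading 147.1°; drift -6.4° → track 140.7°, groundspeed 220.7 kt
Leg 5: heading 279.8°; drift +2.4° → track 282.2°, groundspeed 180.2 kt
Leg 6: heading 173.8°; drift -7.6° → track 166.2°, groundspeed 208.7 kt

Leg 1: track=36.8°, groundspeed=224.5 kt
Leg 2: track=32.0°, groundspeed=222.5 kt
Leg 3: track=84.4°, groundspeed=234.4 kt
Leg 4: track=140.7°, groundspeed=220.7 kt
Leg 5: track=282.2°, groundspeed=180.2 kt
Leg 6: track=166.2°, groundspeed=208.7 kt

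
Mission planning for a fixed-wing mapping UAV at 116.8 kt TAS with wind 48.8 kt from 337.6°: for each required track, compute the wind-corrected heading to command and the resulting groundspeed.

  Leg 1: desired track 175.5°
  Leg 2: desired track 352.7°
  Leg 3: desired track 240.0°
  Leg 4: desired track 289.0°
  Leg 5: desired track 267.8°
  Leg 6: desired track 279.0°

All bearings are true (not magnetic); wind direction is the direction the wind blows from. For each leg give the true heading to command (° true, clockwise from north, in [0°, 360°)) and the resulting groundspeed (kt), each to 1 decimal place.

Leg 1: desired track 175.5°; wind correction +7.4° → command heading 182.9°, groundspeed 162.3 kt
Leg 2: desired track 352.7°; wind correction -6.2° → command heading 346.5°, groundspeed 69.0 kt
Leg 3: desired track 240.0°; wind correction +24.5° → command heading 264.5°, groundspeed 112.8 kt
Leg 4: desired track 289.0°; wind correction +18.3° → command heading 307.3°, groundspeed 78.6 kt
Leg 5: desired track 267.8°; wind correction +23.1° → command heading 290.9°, groundspeed 90.6 kt
Leg 6: desired track 279.0°; wind correction +20.9° → command heading 299.9°, groundspeed 83.7 kt

Leg 1: heading=182.9°, groundspeed=162.3 kt
Leg 2: heading=346.5°, groundspeed=69.0 kt
Leg 3: heading=264.5°, groundspeed=112.8 kt
Leg 4: heading=307.3°, groundspeed=78.6 kt
Leg 5: heading=290.9°, groundspeed=90.6 kt
Leg 6: heading=299.9°, groundspeed=83.7 kt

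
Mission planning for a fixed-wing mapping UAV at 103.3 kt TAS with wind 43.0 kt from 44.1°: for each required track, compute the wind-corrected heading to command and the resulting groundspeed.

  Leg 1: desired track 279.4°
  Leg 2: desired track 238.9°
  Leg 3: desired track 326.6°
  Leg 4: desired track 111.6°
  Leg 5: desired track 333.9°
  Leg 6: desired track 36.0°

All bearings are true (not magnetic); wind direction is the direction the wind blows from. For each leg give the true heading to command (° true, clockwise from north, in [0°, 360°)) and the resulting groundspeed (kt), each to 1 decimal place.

Leg 1: heading=299.4°, groundspeed=121.5 kt
Leg 2: heading=245.0°, groundspeed=144.3 kt
Leg 3: heading=350.6°, groundspeed=85.1 kt
Leg 4: heading=89.0°, groundspeed=78.9 kt
Leg 5: heading=357.0°, groundspeed=80.5 kt
Leg 6: heading=39.4°, groundspeed=60.6 kt

Leg 1: desired track 279.4°; wind correction +20.0° → command heading 299.4°, groundspeed 121.5 kt
Leg 2: desired track 238.9°; wind correction +6.1° → command heading 245.0°, groundspeed 144.3 kt
Leg 3: desired track 326.6°; wind correction +24.0° → command heading 350.6°, groundspeed 85.1 kt
Leg 4: desired track 111.6°; wind correction -22.6° → command heading 89.0°, groundspeed 78.9 kt
Leg 5: desired track 333.9°; wind correction +23.1° → command heading 357.0°, groundspeed 80.5 kt
Leg 6: desired track 36.0°; wind correction +3.4° → command heading 39.4°, groundspeed 60.6 kt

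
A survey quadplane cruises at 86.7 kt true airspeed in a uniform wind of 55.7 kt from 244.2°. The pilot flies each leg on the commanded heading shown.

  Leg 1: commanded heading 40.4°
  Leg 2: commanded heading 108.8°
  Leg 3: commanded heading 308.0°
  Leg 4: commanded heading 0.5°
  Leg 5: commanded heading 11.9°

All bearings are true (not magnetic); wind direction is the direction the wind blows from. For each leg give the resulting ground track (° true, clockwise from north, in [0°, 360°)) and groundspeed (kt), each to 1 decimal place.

Leg 1: track=49.7°, groundspeed=139.5 kt
Leg 2: track=91.6°, groundspeed=132.3 kt
Leg 3: track=346.8°, groundspeed=79.7 kt
Leg 4: track=24.6°, groundspeed=122.1 kt
Leg 5: track=31.9°, groundspeed=128.6 kt

Leg 1: heading 40.4°; drift +9.3° → track 49.7°, groundspeed 139.5 kt
Leg 2: heading 108.8°; drift -17.2° → track 91.6°, groundspeed 132.3 kt
Leg 3: heading 308.0°; drift +38.8° → track 346.8°, groundspeed 79.7 kt
Leg 4: heading 0.5°; drift +24.1° → track 24.6°, groundspeed 122.1 kt
Leg 5: heading 11.9°; drift +20.0° → track 31.9°, groundspeed 128.6 kt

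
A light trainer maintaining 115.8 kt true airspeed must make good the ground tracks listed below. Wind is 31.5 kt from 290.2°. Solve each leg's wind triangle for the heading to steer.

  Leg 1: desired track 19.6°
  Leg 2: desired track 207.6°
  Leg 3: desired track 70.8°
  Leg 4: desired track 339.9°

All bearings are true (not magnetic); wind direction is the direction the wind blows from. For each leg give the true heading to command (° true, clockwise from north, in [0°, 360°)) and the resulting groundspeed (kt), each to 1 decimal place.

Leg 1: desired track 19.6°; wind correction -15.8° → command heading 3.8°, groundspeed 111.1 kt
Leg 2: desired track 207.6°; wind correction +15.6° → command heading 223.2°, groundspeed 107.5 kt
Leg 3: desired track 70.8°; wind correction -9.9° → command heading 60.9°, groundspeed 138.4 kt
Leg 4: desired track 339.9°; wind correction -12.0° → command heading 327.9°, groundspeed 92.9 kt

Leg 1: heading=3.8°, groundspeed=111.1 kt
Leg 2: heading=223.2°, groundspeed=107.5 kt
Leg 3: heading=60.9°, groundspeed=138.4 kt
Leg 4: heading=327.9°, groundspeed=92.9 kt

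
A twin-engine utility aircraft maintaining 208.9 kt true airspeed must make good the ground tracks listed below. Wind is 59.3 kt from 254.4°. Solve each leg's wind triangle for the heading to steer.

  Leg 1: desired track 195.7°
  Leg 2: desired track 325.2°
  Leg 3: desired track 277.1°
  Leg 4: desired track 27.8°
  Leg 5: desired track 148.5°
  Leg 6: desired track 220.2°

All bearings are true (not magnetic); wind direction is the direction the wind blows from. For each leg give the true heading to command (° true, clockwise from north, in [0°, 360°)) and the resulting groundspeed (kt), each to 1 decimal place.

Leg 1: desired track 195.7°; wind correction +14.0° → command heading 209.7°, groundspeed 171.9 kt
Leg 2: desired track 325.2°; wind correction -15.5° → command heading 309.7°, groundspeed 181.8 kt
Leg 3: desired track 277.1°; wind correction -6.3° → command heading 270.8°, groundspeed 152.9 kt
Leg 4: desired track 27.8°; wind correction -11.9° → command heading 15.9°, groundspeed 245.2 kt
Leg 5: desired track 148.5°; wind correction +15.8° → command heading 164.3°, groundspeed 217.2 kt
Leg 6: desired track 220.2°; wind correction +9.2° → command heading 229.4°, groundspeed 157.2 kt

Leg 1: heading=209.7°, groundspeed=171.9 kt
Leg 2: heading=309.7°, groundspeed=181.8 kt
Leg 3: heading=270.8°, groundspeed=152.9 kt
Leg 4: heading=15.9°, groundspeed=245.2 kt
Leg 5: heading=164.3°, groundspeed=217.2 kt
Leg 6: heading=229.4°, groundspeed=157.2 kt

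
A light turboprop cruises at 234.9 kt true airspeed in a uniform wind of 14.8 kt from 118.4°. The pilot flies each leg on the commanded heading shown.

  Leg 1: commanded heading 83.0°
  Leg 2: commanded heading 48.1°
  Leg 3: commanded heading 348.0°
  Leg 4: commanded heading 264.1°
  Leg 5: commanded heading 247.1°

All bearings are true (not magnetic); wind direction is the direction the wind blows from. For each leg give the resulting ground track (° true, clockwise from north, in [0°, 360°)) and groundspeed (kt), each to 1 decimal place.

Leg 1: heading 83.0°; drift -2.2° → track 80.8°, groundspeed 223.0 kt
Leg 2: heading 48.1°; drift -3.5° → track 44.6°, groundspeed 230.3 kt
Leg 3: heading 348.0°; drift -2.6° → track 345.4°, groundspeed 244.8 kt
Leg 4: heading 264.1°; drift +1.9° → track 266.0°, groundspeed 247.3 kt
Leg 5: heading 247.1°; drift +2.7° → track 249.8°, groundspeed 244.4 kt

Leg 1: track=80.8°, groundspeed=223.0 kt
Leg 2: track=44.6°, groundspeed=230.3 kt
Leg 3: track=345.4°, groundspeed=244.8 kt
Leg 4: track=266.0°, groundspeed=247.3 kt
Leg 5: track=249.8°, groundspeed=244.4 kt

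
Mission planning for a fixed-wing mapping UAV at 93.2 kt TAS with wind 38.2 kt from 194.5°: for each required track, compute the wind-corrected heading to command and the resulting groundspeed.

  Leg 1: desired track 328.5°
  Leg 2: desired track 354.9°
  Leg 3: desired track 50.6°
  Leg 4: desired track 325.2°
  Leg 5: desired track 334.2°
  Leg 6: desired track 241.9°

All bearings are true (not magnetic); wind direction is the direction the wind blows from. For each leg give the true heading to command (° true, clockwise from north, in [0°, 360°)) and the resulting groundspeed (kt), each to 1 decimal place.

Leg 1: heading=311.4°, groundspeed=115.6 kt
Leg 2: heading=347.0°, groundspeed=128.3 kt
Leg 3: heading=64.6°, groundspeed=121.3 kt
Leg 4: heading=307.1°, groundspeed=113.5 kt
Leg 5: heading=318.8°, groundspeed=119.0 kt
Leg 6: heading=224.3°, groundspeed=63.0 kt

Leg 1: desired track 328.5°; wind correction -17.1° → command heading 311.4°, groundspeed 115.6 kt
Leg 2: desired track 354.9°; wind correction -7.9° → command heading 347.0°, groundspeed 128.3 kt
Leg 3: desired track 50.6°; wind correction +14.0° → command heading 64.6°, groundspeed 121.3 kt
Leg 4: desired track 325.2°; wind correction -18.1° → command heading 307.1°, groundspeed 113.5 kt
Leg 5: desired track 334.2°; wind correction -15.4° → command heading 318.8°, groundspeed 119.0 kt
Leg 6: desired track 241.9°; wind correction -17.6° → command heading 224.3°, groundspeed 63.0 kt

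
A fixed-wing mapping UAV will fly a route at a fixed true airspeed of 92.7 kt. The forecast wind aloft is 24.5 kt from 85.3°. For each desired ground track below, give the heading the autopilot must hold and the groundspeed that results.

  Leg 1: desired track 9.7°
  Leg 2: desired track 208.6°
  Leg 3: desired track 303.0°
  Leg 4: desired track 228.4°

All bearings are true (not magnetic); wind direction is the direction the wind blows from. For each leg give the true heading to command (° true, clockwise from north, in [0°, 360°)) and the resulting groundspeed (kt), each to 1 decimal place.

Leg 1: heading=24.5°, groundspeed=83.5 kt
Leg 2: heading=195.8°, groundspeed=103.9 kt
Leg 3: heading=312.3°, groundspeed=110.9 kt
Leg 4: heading=219.3°, groundspeed=111.1 kt

Leg 1: desired track 9.7°; wind correction +14.8° → command heading 24.5°, groundspeed 83.5 kt
Leg 2: desired track 208.6°; wind correction -12.8° → command heading 195.8°, groundspeed 103.9 kt
Leg 3: desired track 303.0°; wind correction +9.3° → command heading 312.3°, groundspeed 110.9 kt
Leg 4: desired track 228.4°; wind correction -9.1° → command heading 219.3°, groundspeed 111.1 kt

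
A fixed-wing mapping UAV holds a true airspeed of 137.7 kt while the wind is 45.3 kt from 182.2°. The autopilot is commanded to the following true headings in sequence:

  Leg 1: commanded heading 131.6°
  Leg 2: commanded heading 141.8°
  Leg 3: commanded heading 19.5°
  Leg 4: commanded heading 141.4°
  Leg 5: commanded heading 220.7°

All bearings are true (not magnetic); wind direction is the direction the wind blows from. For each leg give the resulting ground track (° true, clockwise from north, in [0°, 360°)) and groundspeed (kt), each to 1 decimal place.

Leg 1: heading 131.6°; drift -17.8° → track 113.8°, groundspeed 114.4 kt
Leg 2: heading 141.8°; drift -15.9° → track 125.9°, groundspeed 107.3 kt
Leg 3: heading 19.5°; drift -4.3° → track 15.2°, groundspeed 181.5 kt
Leg 4: heading 141.4°; drift -16.0° → track 125.4°, groundspeed 107.6 kt
Leg 5: heading 220.7°; drift +15.4° → track 236.1°, groundspeed 106.1 kt

Leg 1: track=113.8°, groundspeed=114.4 kt
Leg 2: track=125.9°, groundspeed=107.3 kt
Leg 3: track=15.2°, groundspeed=181.5 kt
Leg 4: track=125.4°, groundspeed=107.6 kt
Leg 5: track=236.1°, groundspeed=106.1 kt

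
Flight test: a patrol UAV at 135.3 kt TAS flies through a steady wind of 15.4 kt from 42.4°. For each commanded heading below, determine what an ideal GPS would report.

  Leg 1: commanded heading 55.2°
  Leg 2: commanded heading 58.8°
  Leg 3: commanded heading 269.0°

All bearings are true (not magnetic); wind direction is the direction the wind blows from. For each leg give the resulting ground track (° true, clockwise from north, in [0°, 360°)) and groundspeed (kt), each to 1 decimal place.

Leg 1: heading 55.2°; drift +1.6° → track 56.8°, groundspeed 120.3 kt
Leg 2: heading 58.8°; drift +2.1° → track 60.9°, groundspeed 120.6 kt
Leg 3: heading 269.0°; drift -4.4° → track 264.6°, groundspeed 146.3 kt

Leg 1: track=56.8°, groundspeed=120.3 kt
Leg 2: track=60.9°, groundspeed=120.6 kt
Leg 3: track=264.6°, groundspeed=146.3 kt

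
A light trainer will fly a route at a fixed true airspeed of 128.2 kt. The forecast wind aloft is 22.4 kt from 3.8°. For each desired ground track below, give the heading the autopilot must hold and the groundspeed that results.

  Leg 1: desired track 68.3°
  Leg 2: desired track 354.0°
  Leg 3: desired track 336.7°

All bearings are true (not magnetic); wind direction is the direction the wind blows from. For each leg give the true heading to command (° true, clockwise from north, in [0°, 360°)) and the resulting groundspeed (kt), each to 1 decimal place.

Leg 1: desired track 68.3°; wind correction -9.1° → command heading 59.2°, groundspeed 117.0 kt
Leg 2: desired track 354.0°; wind correction +1.7° → command heading 355.7°, groundspeed 106.1 kt
Leg 3: desired track 336.7°; wind correction +4.6° → command heading 341.3°, groundspeed 107.9 kt

Leg 1: heading=59.2°, groundspeed=117.0 kt
Leg 2: heading=355.7°, groundspeed=106.1 kt
Leg 3: heading=341.3°, groundspeed=107.9 kt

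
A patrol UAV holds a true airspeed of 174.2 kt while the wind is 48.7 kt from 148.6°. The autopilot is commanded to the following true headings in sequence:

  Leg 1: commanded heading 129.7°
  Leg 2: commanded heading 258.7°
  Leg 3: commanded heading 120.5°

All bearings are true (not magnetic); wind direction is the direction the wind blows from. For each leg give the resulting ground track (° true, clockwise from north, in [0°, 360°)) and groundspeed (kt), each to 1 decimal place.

Leg 1: track=122.7°, groundspeed=129.1 kt
Leg 2: track=272.2°, groundspeed=196.3 kt
Leg 3: track=110.6°, groundspeed=133.2 kt

Leg 1: heading 129.7°; drift -7.0° → track 122.7°, groundspeed 129.1 kt
Leg 2: heading 258.7°; drift +13.5° → track 272.2°, groundspeed 196.3 kt
Leg 3: heading 120.5°; drift -9.9° → track 110.6°, groundspeed 133.2 kt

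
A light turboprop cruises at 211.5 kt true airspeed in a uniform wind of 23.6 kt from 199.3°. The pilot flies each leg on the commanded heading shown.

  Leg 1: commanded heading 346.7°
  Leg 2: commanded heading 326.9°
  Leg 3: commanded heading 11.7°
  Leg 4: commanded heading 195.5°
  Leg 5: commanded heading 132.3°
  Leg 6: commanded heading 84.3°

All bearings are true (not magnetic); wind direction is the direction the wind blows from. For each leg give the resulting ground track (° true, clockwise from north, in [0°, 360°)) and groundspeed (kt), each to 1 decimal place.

Leg 1: heading 346.7°; drift +3.1° → track 349.8°, groundspeed 231.7 kt
Leg 2: heading 326.9°; drift +4.7° → track 331.6°, groundspeed 226.7 kt
Leg 3: heading 11.7°; drift +0.8° → track 12.5°, groundspeed 234.9 kt
Leg 4: heading 195.5°; drift -0.5° → track 195.0°, groundspeed 188.0 kt
Leg 5: heading 132.3°; drift -6.1° → track 126.2°, groundspeed 203.4 kt
Leg 6: heading 84.3°; drift -5.5° → track 78.8°, groundspeed 222.5 kt

Leg 1: track=349.8°, groundspeed=231.7 kt
Leg 2: track=331.6°, groundspeed=226.7 kt
Leg 3: track=12.5°, groundspeed=234.9 kt
Leg 4: track=195.0°, groundspeed=188.0 kt
Leg 5: track=126.2°, groundspeed=203.4 kt
Leg 6: track=78.8°, groundspeed=222.5 kt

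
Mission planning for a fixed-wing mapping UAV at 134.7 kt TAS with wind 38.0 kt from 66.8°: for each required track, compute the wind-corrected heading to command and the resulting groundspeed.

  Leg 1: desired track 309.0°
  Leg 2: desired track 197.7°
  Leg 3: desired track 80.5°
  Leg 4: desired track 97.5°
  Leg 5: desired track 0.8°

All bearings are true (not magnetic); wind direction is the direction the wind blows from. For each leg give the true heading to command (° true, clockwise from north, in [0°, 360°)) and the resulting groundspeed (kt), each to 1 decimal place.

Leg 1: desired track 309.0°; wind correction +14.5° → command heading 323.5°, groundspeed 148.2 kt
Leg 2: desired track 197.7°; wind correction -12.3° → command heading 185.4°, groundspeed 156.5 kt
Leg 3: desired track 80.5°; wind correction -3.8° → command heading 76.7°, groundspeed 97.5 kt
Leg 4: desired track 97.5°; wind correction -8.3° → command heading 89.2°, groundspeed 100.6 kt
Leg 5: desired track 0.8°; wind correction +14.9° → command heading 15.7°, groundspeed 114.7 kt

Leg 1: heading=323.5°, groundspeed=148.2 kt
Leg 2: heading=185.4°, groundspeed=156.5 kt
Leg 3: heading=76.7°, groundspeed=97.5 kt
Leg 4: heading=89.2°, groundspeed=100.6 kt
Leg 5: heading=15.7°, groundspeed=114.7 kt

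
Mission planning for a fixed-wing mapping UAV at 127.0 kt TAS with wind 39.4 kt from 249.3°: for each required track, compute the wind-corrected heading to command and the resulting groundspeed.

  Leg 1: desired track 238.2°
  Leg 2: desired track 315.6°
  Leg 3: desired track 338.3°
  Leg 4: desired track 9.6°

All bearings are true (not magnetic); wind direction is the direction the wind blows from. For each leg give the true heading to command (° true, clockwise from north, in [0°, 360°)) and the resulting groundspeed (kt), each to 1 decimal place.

Leg 1: desired track 238.2°; wind correction +3.4° → command heading 241.6°, groundspeed 88.1 kt
Leg 2: desired track 315.6°; wind correction -16.5° → command heading 299.1°, groundspeed 105.9 kt
Leg 3: desired track 338.3°; wind correction -18.1° → command heading 320.2°, groundspeed 120.0 kt
Leg 4: desired track 9.6°; wind correction -15.5° → command heading 354.1°, groundspeed 142.2 kt

Leg 1: heading=241.6°, groundspeed=88.1 kt
Leg 2: heading=299.1°, groundspeed=105.9 kt
Leg 3: heading=320.2°, groundspeed=120.0 kt
Leg 4: heading=354.1°, groundspeed=142.2 kt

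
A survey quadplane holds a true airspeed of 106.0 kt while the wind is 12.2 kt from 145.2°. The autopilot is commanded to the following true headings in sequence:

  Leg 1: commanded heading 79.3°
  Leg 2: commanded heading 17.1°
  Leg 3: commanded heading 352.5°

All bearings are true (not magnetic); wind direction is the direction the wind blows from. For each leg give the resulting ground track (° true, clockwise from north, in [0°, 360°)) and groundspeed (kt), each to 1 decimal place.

Leg 1: heading 79.3°; drift -6.3° → track 73.0°, groundspeed 101.6 kt
Leg 2: heading 17.1°; drift -4.8° → track 12.3°, groundspeed 113.9 kt
Leg 3: heading 352.5°; drift -2.7° → track 349.8°, groundspeed 117.0 kt

Leg 1: track=73.0°, groundspeed=101.6 kt
Leg 2: track=12.3°, groundspeed=113.9 kt
Leg 3: track=349.8°, groundspeed=117.0 kt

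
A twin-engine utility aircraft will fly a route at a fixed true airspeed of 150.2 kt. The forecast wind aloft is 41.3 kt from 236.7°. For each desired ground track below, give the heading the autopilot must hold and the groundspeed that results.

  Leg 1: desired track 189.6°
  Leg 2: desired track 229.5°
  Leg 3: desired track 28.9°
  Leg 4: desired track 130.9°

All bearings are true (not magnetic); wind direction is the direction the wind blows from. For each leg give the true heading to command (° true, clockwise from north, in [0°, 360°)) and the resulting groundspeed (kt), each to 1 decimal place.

Leg 1: heading=201.2°, groundspeed=119.0 kt
Leg 2: heading=231.5°, groundspeed=109.1 kt
Leg 3: heading=21.5°, groundspeed=185.5 kt
Leg 4: heading=146.2°, groundspeed=156.1 kt

Leg 1: desired track 189.6°; wind correction +11.6° → command heading 201.2°, groundspeed 119.0 kt
Leg 2: desired track 229.5°; wind correction +2.0° → command heading 231.5°, groundspeed 109.1 kt
Leg 3: desired track 28.9°; wind correction -7.4° → command heading 21.5°, groundspeed 185.5 kt
Leg 4: desired track 130.9°; wind correction +15.3° → command heading 146.2°, groundspeed 156.1 kt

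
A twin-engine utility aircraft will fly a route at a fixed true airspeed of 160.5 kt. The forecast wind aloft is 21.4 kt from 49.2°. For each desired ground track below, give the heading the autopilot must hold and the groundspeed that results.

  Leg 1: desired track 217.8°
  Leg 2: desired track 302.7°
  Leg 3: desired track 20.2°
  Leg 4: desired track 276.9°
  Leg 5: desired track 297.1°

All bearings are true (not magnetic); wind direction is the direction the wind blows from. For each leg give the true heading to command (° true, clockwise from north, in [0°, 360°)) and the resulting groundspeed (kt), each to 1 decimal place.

Leg 1: desired track 217.8°; wind correction -1.5° → command heading 216.3°, groundspeed 181.4 kt
Leg 2: desired track 302.7°; wind correction +7.3° → command heading 310.0°, groundspeed 165.3 kt
Leg 3: desired track 20.2°; wind correction +3.7° → command heading 23.9°, groundspeed 141.4 kt
Leg 4: desired track 276.9°; wind correction +5.7° → command heading 282.6°, groundspeed 174.1 kt
Leg 5: desired track 297.1°; wind correction +7.1° → command heading 304.2°, groundspeed 167.3 kt

Leg 1: heading=216.3°, groundspeed=181.4 kt
Leg 2: heading=310.0°, groundspeed=165.3 kt
Leg 3: heading=23.9°, groundspeed=141.4 kt
Leg 4: heading=282.6°, groundspeed=174.1 kt
Leg 5: heading=304.2°, groundspeed=167.3 kt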